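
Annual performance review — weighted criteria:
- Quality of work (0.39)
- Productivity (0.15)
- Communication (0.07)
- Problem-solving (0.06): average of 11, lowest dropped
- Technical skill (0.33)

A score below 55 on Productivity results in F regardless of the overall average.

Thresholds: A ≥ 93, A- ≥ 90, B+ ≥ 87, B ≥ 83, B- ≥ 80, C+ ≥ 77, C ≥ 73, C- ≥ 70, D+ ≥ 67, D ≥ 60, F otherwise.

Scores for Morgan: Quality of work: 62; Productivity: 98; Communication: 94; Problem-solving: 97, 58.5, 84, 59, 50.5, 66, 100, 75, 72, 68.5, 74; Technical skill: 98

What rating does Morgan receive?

Problem-solving: drop 50.5 → average of remaining 10 = 754/10 = 75.4
Productivity score 98 ≥ 55: minimum met.
Weighted total:
  Quality of work 62 × 0.39 = 24.18
  Productivity 98 × 0.15 = 14.7
  Communication 94 × 0.07 = 6.58
  Problem-solving 75.4 × 0.06 = 4.524
  Technical skill 98 × 0.33 = 32.34
Sum = 82.324
82.324 is ≥ 80 and < 83 → B-

B-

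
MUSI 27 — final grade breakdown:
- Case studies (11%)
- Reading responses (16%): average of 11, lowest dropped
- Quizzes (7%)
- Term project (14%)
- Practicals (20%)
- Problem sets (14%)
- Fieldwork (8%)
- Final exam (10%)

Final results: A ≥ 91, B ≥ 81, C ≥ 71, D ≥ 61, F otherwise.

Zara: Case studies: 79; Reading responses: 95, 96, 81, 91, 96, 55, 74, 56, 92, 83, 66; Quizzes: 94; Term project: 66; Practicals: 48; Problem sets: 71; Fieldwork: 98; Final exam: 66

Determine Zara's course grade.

Reading responses: drop 55 → average of remaining 10 = 830/10 = 83
Weighted total:
  Case studies 79 × 0.11 = 8.69
  Reading responses 83 × 0.16 = 13.28
  Quizzes 94 × 0.07 = 6.58
  Term project 66 × 0.14 = 9.24
  Practicals 48 × 0.2 = 9.6
  Problem sets 71 × 0.14 = 9.94
  Fieldwork 98 × 0.08 = 7.84
  Final exam 66 × 0.1 = 6.6
Sum = 71.77
71.77 is ≥ 71 and < 81 → C

C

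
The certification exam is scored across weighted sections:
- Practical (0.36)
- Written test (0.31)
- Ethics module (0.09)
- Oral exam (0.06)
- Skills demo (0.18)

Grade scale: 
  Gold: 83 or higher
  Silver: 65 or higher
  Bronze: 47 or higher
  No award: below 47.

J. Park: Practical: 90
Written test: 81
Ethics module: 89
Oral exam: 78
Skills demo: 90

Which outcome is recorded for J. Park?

Weighted total:
  Practical 90 × 0.36 = 32.4
  Written test 81 × 0.31 = 25.11
  Ethics module 89 × 0.09 = 8.01
  Oral exam 78 × 0.06 = 4.68
  Skills demo 90 × 0.18 = 16.2
Sum = 86.4
86.4 ≥ 83 → Gold

Gold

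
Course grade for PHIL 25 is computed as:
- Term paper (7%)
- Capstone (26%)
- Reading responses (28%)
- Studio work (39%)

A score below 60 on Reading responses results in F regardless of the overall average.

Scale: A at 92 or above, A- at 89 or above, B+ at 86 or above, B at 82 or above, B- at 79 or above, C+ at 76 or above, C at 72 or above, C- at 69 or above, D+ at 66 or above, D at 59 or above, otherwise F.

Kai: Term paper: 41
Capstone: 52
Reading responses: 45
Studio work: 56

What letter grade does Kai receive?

F

Reading responses score 45 < 60: minimum not met.
Weighted total:
  Term paper 41 × 0.07 = 2.87
  Capstone 52 × 0.26 = 13.52
  Reading responses 45 × 0.28 = 12.6
  Studio work 56 × 0.39 = 21.84
Sum = 50.83
Because the Reading responses minimum was not met, the result is F.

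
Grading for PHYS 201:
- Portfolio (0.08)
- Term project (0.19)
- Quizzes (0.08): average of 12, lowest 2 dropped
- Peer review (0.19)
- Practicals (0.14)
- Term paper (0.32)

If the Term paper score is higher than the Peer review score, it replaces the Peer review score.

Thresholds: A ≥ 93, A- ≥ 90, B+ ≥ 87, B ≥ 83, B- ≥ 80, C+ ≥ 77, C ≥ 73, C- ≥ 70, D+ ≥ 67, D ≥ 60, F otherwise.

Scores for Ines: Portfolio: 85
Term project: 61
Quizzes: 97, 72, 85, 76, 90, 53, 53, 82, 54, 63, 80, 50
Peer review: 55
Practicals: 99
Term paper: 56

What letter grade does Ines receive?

D

Quizzes: drop 50, 53 → average of remaining 10 = 752/10 = 75.2
Term paper (56) > Peer review (55), so Peer review counts as 56.
Weighted total:
  Portfolio 85 × 0.08 = 6.8
  Term project 61 × 0.19 = 11.59
  Quizzes 75.2 × 0.08 = 6.016
  Peer review 56 × 0.19 = 10.64
  Practicals 99 × 0.14 = 13.86
  Term paper 56 × 0.32 = 17.92
Sum = 66.826
66.826 is ≥ 60 and < 67 → D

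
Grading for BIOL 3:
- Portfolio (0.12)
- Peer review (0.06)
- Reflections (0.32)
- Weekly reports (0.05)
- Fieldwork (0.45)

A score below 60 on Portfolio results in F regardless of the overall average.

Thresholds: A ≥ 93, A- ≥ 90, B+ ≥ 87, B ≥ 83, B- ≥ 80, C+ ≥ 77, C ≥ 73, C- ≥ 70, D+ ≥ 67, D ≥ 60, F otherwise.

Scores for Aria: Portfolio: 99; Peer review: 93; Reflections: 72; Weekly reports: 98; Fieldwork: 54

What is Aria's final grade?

D+

Portfolio score 99 ≥ 60: minimum met.
Weighted total:
  Portfolio 99 × 0.12 = 11.88
  Peer review 93 × 0.06 = 5.58
  Reflections 72 × 0.32 = 23.04
  Weekly reports 98 × 0.05 = 4.9
  Fieldwork 54 × 0.45 = 24.3
Sum = 69.7
69.7 is ≥ 67 and < 70 → D+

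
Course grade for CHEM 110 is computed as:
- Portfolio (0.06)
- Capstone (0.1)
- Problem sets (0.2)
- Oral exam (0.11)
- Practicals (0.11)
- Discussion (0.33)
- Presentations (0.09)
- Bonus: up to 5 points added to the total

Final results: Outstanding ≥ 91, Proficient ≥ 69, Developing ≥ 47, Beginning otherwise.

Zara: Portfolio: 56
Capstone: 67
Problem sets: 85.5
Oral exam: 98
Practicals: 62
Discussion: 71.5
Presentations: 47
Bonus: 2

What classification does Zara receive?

Proficient

Weighted total:
  Portfolio 56 × 0.06 = 3.36
  Capstone 67 × 0.1 = 6.7
  Problem sets 85.5 × 0.2 = 17.1
  Oral exam 98 × 0.11 = 10.78
  Practicals 62 × 0.11 = 6.82
  Discussion 71.5 × 0.33 = 23.595
  Presentations 47 × 0.09 = 4.23
Sum = 72.585
Bonus: 72.585 + 2 = 74.585
74.585 is ≥ 69 and < 91 → Proficient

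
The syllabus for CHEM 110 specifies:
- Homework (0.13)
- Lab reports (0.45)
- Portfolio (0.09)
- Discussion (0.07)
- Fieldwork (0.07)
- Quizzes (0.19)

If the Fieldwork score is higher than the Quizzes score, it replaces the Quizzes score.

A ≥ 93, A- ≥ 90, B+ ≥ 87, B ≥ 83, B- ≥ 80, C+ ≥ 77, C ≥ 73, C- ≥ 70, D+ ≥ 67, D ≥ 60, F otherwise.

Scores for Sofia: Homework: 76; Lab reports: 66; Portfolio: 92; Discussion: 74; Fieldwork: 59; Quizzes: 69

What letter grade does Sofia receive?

Fieldwork (59) ≤ Quizzes (69), so Quizzes stays at 69.
Weighted total:
  Homework 76 × 0.13 = 9.88
  Lab reports 66 × 0.45 = 29.7
  Portfolio 92 × 0.09 = 8.28
  Discussion 74 × 0.07 = 5.18
  Fieldwork 59 × 0.07 = 4.13
  Quizzes 69 × 0.19 = 13.11
Sum = 70.28
70.28 is ≥ 70 and < 73 → C-

C-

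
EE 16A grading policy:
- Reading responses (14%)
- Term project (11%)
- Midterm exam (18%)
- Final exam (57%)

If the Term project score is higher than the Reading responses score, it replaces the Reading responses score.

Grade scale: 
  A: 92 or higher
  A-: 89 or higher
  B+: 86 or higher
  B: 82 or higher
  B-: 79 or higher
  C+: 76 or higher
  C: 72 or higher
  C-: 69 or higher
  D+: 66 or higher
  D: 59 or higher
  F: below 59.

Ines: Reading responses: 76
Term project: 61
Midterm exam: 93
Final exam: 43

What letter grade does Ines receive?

F

Term project (61) ≤ Reading responses (76), so Reading responses stays at 76.
Weighted total:
  Reading responses 76 × 0.14 = 10.64
  Term project 61 × 0.11 = 6.71
  Midterm exam 93 × 0.18 = 16.74
  Final exam 43 × 0.57 = 24.51
Sum = 58.6
58.6 < 59 → F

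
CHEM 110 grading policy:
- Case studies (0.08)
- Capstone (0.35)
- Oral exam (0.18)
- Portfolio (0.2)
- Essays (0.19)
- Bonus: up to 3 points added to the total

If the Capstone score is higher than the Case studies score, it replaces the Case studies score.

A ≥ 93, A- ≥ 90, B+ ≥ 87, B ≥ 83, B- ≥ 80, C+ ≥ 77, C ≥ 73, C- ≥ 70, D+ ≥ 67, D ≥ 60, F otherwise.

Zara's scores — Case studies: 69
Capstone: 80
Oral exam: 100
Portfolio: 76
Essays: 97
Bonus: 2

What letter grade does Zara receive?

B+

Capstone (80) > Case studies (69), so Case studies counts as 80.
Weighted total:
  Case studies 80 × 0.08 = 6.4
  Capstone 80 × 0.35 = 28
  Oral exam 100 × 0.18 = 18
  Portfolio 76 × 0.2 = 15.2
  Essays 97 × 0.19 = 18.43
Sum = 86.03
Bonus: 86.03 + 2 = 88.03
88.03 is ≥ 87 and < 90 → B+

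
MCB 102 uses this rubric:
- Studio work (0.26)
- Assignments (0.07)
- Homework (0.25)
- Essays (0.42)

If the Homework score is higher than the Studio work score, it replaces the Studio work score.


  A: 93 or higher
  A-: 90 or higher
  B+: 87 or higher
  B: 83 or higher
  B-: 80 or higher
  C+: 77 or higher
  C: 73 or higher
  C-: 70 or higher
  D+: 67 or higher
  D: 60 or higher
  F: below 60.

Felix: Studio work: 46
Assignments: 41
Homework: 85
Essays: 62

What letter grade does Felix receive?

C-

Homework (85) > Studio work (46), so Studio work counts as 85.
Weighted total:
  Studio work 85 × 0.26 = 22.1
  Assignments 41 × 0.07 = 2.87
  Homework 85 × 0.25 = 21.25
  Essays 62 × 0.42 = 26.04
Sum = 72.26
72.26 is ≥ 70 and < 73 → C-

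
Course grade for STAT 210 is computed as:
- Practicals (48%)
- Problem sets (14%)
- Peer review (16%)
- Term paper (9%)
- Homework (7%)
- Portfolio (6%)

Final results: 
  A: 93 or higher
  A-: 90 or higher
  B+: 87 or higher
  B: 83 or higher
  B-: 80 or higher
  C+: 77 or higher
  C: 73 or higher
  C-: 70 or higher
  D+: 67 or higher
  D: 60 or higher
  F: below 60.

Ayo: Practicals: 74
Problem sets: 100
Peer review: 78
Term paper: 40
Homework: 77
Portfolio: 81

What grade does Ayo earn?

Weighted total:
  Practicals 74 × 0.48 = 35.52
  Problem sets 100 × 0.14 = 14
  Peer review 78 × 0.16 = 12.48
  Term paper 40 × 0.09 = 3.6
  Homework 77 × 0.07 = 5.39
  Portfolio 81 × 0.06 = 4.86
Sum = 75.85
75.85 is ≥ 73 and < 77 → C

C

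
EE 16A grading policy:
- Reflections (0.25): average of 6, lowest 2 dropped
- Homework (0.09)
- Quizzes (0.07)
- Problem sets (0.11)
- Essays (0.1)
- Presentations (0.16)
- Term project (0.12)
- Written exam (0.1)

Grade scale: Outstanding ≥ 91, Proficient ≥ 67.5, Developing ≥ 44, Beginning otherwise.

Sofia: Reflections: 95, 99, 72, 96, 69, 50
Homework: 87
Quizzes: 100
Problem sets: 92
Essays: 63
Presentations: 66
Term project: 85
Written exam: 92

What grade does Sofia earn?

Proficient

Reflections: drop 50, 69 → average of remaining 4 = 362/4 = 90.5
Weighted total:
  Reflections 90.5 × 0.25 = 22.625
  Homework 87 × 0.09 = 7.83
  Quizzes 100 × 0.07 = 7
  Problem sets 92 × 0.11 = 10.12
  Essays 63 × 0.1 = 6.3
  Presentations 66 × 0.16 = 10.56
  Term project 85 × 0.12 = 10.2
  Written exam 92 × 0.1 = 9.2
Sum = 83.835
83.835 is ≥ 67.5 and < 91 → Proficient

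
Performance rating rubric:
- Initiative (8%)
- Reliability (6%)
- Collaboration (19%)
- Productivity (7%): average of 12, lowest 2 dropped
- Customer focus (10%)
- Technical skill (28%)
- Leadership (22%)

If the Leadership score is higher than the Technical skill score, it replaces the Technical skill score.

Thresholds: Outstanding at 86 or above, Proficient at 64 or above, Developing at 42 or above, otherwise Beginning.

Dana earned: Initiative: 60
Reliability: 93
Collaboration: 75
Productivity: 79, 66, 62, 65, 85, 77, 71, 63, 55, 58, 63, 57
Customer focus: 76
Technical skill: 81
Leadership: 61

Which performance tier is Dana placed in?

Productivity: drop 55, 57 → average of remaining 10 = 689/10 = 68.9
Leadership (61) ≤ Technical skill (81), so Technical skill stays at 81.
Weighted total:
  Initiative 60 × 0.08 = 4.8
  Reliability 93 × 0.06 = 5.58
  Collaboration 75 × 0.19 = 14.25
  Productivity 68.9 × 0.07 = 4.823
  Customer focus 76 × 0.1 = 7.6
  Technical skill 81 × 0.28 = 22.68
  Leadership 61 × 0.22 = 13.42
Sum = 73.153
73.153 is ≥ 64 and < 86 → Proficient

Proficient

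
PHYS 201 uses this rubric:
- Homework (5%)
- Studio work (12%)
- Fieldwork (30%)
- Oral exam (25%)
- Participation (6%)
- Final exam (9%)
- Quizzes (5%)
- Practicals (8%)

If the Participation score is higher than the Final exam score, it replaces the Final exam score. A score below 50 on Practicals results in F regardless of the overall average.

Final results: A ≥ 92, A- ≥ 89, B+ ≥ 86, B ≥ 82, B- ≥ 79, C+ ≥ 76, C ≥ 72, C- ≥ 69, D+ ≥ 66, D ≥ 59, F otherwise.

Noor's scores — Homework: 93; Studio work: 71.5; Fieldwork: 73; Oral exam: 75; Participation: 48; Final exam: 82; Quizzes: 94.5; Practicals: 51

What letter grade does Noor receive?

C

Participation (48) ≤ Final exam (82), so Final exam stays at 82.
Practicals score 51 ≥ 50: minimum met.
Weighted total:
  Homework 93 × 0.05 = 4.65
  Studio work 71.5 × 0.12 = 8.58
  Fieldwork 73 × 0.3 = 21.9
  Oral exam 75 × 0.25 = 18.75
  Participation 48 × 0.06 = 2.88
  Final exam 82 × 0.09 = 7.38
  Quizzes 94.5 × 0.05 = 4.725
  Practicals 51 × 0.08 = 4.08
Sum = 72.945
72.945 is ≥ 72 and < 76 → C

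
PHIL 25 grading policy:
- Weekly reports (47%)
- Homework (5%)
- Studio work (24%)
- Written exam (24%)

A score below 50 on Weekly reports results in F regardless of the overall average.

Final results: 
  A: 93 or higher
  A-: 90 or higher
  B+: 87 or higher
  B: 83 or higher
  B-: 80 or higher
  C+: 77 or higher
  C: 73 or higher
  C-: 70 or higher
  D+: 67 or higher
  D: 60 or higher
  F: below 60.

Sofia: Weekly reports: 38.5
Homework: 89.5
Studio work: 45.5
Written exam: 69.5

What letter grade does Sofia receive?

F

Weekly reports score 38.5 < 50: minimum not met.
Weighted total:
  Weekly reports 38.5 × 0.47 = 18.095
  Homework 89.5 × 0.05 = 4.475
  Studio work 45.5 × 0.24 = 10.92
  Written exam 69.5 × 0.24 = 16.68
Sum = 50.17
Because the Weekly reports minimum was not met, the result is F.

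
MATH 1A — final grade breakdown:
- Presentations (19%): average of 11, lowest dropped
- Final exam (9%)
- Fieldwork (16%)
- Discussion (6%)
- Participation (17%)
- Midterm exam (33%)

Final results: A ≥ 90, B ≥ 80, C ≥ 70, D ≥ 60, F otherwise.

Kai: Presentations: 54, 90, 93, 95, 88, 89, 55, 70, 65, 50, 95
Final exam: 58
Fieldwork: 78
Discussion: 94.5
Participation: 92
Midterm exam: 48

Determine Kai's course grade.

D

Presentations: drop 50 → average of remaining 10 = 794/10 = 79.4
Weighted total:
  Presentations 79.4 × 0.19 = 15.086
  Final exam 58 × 0.09 = 5.22
  Fieldwork 78 × 0.16 = 12.48
  Discussion 94.5 × 0.06 = 5.67
  Participation 92 × 0.17 = 15.64
  Midterm exam 48 × 0.33 = 15.84
Sum = 69.936
69.936 is ≥ 60 and < 70 → D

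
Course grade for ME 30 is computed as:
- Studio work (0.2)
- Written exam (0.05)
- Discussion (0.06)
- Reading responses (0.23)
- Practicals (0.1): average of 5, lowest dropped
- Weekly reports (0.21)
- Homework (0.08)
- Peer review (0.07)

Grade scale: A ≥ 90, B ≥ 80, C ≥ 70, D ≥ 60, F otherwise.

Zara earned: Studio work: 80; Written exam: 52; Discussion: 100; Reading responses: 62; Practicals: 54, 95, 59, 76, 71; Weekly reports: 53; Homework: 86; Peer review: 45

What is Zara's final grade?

D

Practicals: drop 54 → average of remaining 4 = 301/4 = 75.25
Weighted total:
  Studio work 80 × 0.2 = 16
  Written exam 52 × 0.05 = 2.6
  Discussion 100 × 0.06 = 6
  Reading responses 62 × 0.23 = 14.26
  Practicals 75.25 × 0.1 = 7.525
  Weekly reports 53 × 0.21 = 11.13
  Homework 86 × 0.08 = 6.88
  Peer review 45 × 0.07 = 3.15
Sum = 67.545
67.545 is ≥ 60 and < 70 → D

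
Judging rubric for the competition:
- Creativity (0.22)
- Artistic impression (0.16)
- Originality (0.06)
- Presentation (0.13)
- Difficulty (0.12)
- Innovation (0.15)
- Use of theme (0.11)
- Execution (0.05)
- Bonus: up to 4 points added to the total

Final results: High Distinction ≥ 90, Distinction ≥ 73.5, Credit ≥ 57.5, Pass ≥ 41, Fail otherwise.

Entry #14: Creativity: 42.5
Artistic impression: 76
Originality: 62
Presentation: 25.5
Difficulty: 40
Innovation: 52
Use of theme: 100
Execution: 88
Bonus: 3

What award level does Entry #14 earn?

Weighted total:
  Creativity 42.5 × 0.22 = 9.35
  Artistic impression 76 × 0.16 = 12.16
  Originality 62 × 0.06 = 3.72
  Presentation 25.5 × 0.13 = 3.315
  Difficulty 40 × 0.12 = 4.8
  Innovation 52 × 0.15 = 7.8
  Use of theme 100 × 0.11 = 11
  Execution 88 × 0.05 = 4.4
Sum = 56.545
Bonus: 56.545 + 3 = 59.545
59.545 is ≥ 57.5 and < 73.5 → Credit

Credit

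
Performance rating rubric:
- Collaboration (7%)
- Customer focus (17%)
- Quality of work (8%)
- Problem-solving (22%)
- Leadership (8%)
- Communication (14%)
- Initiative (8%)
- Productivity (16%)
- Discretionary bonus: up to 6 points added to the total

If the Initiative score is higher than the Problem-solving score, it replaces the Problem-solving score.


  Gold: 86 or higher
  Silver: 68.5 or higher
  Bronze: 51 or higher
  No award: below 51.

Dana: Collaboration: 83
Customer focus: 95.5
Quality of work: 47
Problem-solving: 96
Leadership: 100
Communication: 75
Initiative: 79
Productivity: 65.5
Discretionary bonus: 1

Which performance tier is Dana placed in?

Silver

Initiative (79) ≤ Problem-solving (96), so Problem-solving stays at 96.
Weighted total:
  Collaboration 83 × 0.07 = 5.81
  Customer focus 95.5 × 0.17 = 16.235
  Quality of work 47 × 0.08 = 3.76
  Problem-solving 96 × 0.22 = 21.12
  Leadership 100 × 0.08 = 8
  Communication 75 × 0.14 = 10.5
  Initiative 79 × 0.08 = 6.32
  Productivity 65.5 × 0.16 = 10.48
Sum = 82.225
Discretionary bonus: 82.225 + 1 = 83.225
83.225 is ≥ 68.5 and < 86 → Silver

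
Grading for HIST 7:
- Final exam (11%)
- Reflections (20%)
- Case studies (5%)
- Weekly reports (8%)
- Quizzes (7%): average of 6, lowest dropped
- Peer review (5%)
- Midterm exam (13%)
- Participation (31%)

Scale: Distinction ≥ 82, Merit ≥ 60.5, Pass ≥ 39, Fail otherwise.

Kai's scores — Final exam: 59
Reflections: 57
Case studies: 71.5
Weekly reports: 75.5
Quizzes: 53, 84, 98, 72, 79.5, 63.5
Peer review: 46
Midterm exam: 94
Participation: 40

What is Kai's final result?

Pass

Quizzes: drop 53 → average of remaining 5 = 397/5 = 79.4
Weighted total:
  Final exam 59 × 0.11 = 6.49
  Reflections 57 × 0.2 = 11.4
  Case studies 71.5 × 0.05 = 3.575
  Weekly reports 75.5 × 0.08 = 6.04
  Quizzes 79.4 × 0.07 = 5.558
  Peer review 46 × 0.05 = 2.3
  Midterm exam 94 × 0.13 = 12.22
  Participation 40 × 0.31 = 12.4
Sum = 59.983
59.983 is ≥ 39 and < 60.5 → Pass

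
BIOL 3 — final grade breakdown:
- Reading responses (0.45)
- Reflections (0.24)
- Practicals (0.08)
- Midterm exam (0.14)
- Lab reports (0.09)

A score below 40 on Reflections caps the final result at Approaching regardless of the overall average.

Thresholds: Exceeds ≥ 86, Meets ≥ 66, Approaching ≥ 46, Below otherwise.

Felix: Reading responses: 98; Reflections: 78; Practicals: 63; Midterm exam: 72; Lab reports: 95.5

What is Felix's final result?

Exceeds

Reflections score 78 ≥ 40: minimum met.
Weighted total:
  Reading responses 98 × 0.45 = 44.1
  Reflections 78 × 0.24 = 18.72
  Practicals 63 × 0.08 = 5.04
  Midterm exam 72 × 0.14 = 10.08
  Lab reports 95.5 × 0.09 = 8.595
Sum = 86.535
86.535 ≥ 86 → Exceeds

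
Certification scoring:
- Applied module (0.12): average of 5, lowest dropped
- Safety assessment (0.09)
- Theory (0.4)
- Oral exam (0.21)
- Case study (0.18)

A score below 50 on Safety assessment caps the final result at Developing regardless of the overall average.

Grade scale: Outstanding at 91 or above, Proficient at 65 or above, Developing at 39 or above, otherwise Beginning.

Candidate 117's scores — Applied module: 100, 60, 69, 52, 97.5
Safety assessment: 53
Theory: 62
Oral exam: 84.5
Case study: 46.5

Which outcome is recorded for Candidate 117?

Proficient

Applied module: drop 52 → average of remaining 4 = 326.5/4 = 81.625
Safety assessment score 53 ≥ 50: minimum met.
Weighted total:
  Applied module 81.625 × 0.12 = 9.795
  Safety assessment 53 × 0.09 = 4.77
  Theory 62 × 0.4 = 24.8
  Oral exam 84.5 × 0.21 = 17.745
  Case study 46.5 × 0.18 = 8.37
Sum = 65.48
65.48 is ≥ 65 and < 91 → Proficient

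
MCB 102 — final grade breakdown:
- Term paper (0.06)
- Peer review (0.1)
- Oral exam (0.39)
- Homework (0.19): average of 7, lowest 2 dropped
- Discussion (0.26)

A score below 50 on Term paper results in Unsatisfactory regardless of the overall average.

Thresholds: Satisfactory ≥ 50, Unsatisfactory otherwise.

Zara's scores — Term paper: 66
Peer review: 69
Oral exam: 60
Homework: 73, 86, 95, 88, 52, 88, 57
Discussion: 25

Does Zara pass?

Homework: drop 52, 57 → average of remaining 5 = 430/5 = 86
Term paper score 66 ≥ 50: minimum met.
Weighted total:
  Term paper 66 × 0.06 = 3.96
  Peer review 69 × 0.1 = 6.9
  Oral exam 60 × 0.39 = 23.4
  Homework 86 × 0.19 = 16.34
  Discussion 25 × 0.26 = 6.5
Sum = 57.1
57.1 ≥ 50 → Satisfactory

Satisfactory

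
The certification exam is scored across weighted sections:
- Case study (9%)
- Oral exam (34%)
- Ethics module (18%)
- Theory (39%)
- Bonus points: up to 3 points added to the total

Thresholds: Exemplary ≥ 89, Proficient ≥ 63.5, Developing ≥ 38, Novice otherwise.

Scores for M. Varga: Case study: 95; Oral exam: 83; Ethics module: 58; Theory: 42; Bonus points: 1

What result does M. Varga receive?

Weighted total:
  Case study 95 × 0.09 = 8.55
  Oral exam 83 × 0.34 = 28.22
  Ethics module 58 × 0.18 = 10.44
  Theory 42 × 0.39 = 16.38
Sum = 63.59
Bonus points: 63.59 + 1 = 64.59
64.59 is ≥ 63.5 and < 89 → Proficient

Proficient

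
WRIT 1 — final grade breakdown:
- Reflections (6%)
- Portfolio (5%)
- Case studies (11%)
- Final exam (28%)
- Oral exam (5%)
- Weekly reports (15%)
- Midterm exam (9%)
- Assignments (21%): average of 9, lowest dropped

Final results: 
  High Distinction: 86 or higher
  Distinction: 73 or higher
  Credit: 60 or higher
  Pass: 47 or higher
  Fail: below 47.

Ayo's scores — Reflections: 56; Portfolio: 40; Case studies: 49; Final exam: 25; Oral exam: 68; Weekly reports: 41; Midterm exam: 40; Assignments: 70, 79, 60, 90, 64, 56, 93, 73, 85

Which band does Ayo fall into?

Assignments: drop 56 → average of remaining 8 = 614/8 = 76.75
Weighted total:
  Reflections 56 × 0.06 = 3.36
  Portfolio 40 × 0.05 = 2
  Case studies 49 × 0.11 = 5.39
  Final exam 25 × 0.28 = 7
  Oral exam 68 × 0.05 = 3.4
  Weekly reports 41 × 0.15 = 6.15
  Midterm exam 40 × 0.09 = 3.6
  Assignments 76.75 × 0.21 = 16.1175
Sum = 47.0175
47.0175 is ≥ 47 and < 60 → Pass

Pass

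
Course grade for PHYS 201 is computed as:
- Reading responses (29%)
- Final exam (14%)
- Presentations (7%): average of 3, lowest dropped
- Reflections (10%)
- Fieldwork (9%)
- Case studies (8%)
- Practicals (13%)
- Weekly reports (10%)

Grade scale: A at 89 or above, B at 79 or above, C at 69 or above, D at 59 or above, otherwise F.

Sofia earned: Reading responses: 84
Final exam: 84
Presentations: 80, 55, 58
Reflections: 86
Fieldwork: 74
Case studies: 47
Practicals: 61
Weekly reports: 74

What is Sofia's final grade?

C

Presentations: drop 55 → average of remaining 2 = 138/2 = 69
Weighted total:
  Reading responses 84 × 0.29 = 24.36
  Final exam 84 × 0.14 = 11.76
  Presentations 69 × 0.07 = 4.83
  Reflections 86 × 0.1 = 8.6
  Fieldwork 74 × 0.09 = 6.66
  Case studies 47 × 0.08 = 3.76
  Practicals 61 × 0.13 = 7.93
  Weekly reports 74 × 0.1 = 7.4
Sum = 75.3
75.3 is ≥ 69 and < 79 → C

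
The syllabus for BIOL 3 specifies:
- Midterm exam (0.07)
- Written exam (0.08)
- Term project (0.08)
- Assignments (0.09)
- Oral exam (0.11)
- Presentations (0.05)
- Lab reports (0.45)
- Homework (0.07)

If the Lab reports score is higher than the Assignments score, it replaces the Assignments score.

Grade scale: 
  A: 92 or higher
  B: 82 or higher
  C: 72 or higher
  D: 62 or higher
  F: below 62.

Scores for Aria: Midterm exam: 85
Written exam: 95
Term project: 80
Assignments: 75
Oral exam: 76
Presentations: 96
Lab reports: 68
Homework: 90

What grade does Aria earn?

Lab reports (68) ≤ Assignments (75), so Assignments stays at 75.
Weighted total:
  Midterm exam 85 × 0.07 = 5.95
  Written exam 95 × 0.08 = 7.6
  Term project 80 × 0.08 = 6.4
  Assignments 75 × 0.09 = 6.75
  Oral exam 76 × 0.11 = 8.36
  Presentations 96 × 0.05 = 4.8
  Lab reports 68 × 0.45 = 30.6
  Homework 90 × 0.07 = 6.3
Sum = 76.76
76.76 is ≥ 72 and < 82 → C

C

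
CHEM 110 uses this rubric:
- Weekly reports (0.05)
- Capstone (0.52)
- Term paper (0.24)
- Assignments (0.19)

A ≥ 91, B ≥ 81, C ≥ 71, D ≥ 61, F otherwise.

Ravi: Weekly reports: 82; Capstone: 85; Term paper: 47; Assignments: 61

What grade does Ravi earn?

Weighted total:
  Weekly reports 82 × 0.05 = 4.1
  Capstone 85 × 0.52 = 44.2
  Term paper 47 × 0.24 = 11.28
  Assignments 61 × 0.19 = 11.59
Sum = 71.17
71.17 is ≥ 71 and < 81 → C

C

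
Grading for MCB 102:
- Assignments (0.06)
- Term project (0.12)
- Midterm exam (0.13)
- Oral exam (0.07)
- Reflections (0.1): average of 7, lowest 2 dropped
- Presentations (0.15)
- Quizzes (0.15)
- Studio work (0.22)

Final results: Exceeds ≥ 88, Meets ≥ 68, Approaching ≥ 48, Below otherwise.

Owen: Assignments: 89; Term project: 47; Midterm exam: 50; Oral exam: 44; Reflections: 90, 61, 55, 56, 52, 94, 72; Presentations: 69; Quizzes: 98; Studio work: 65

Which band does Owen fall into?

Reflections: drop 52, 55 → average of remaining 5 = 373/5 = 74.6
Weighted total:
  Assignments 89 × 0.06 = 5.34
  Term project 47 × 0.12 = 5.64
  Midterm exam 50 × 0.13 = 6.5
  Oral exam 44 × 0.07 = 3.08
  Reflections 74.6 × 0.1 = 7.46
  Presentations 69 × 0.15 = 10.35
  Quizzes 98 × 0.15 = 14.7
  Studio work 65 × 0.22 = 14.3
Sum = 67.37
67.37 is ≥ 48 and < 68 → Approaching

Approaching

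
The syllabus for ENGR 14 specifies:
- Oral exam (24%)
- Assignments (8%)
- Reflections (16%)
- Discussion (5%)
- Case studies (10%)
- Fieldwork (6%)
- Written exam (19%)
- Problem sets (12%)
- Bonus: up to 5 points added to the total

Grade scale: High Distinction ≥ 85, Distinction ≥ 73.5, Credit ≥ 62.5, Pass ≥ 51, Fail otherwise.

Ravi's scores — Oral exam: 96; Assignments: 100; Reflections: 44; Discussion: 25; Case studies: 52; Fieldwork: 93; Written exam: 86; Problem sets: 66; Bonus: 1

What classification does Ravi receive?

Weighted total:
  Oral exam 96 × 0.24 = 23.04
  Assignments 100 × 0.08 = 8
  Reflections 44 × 0.16 = 7.04
  Discussion 25 × 0.05 = 1.25
  Case studies 52 × 0.1 = 5.2
  Fieldwork 93 × 0.06 = 5.58
  Written exam 86 × 0.19 = 16.34
  Problem sets 66 × 0.12 = 7.92
Sum = 74.37
Bonus: 74.37 + 1 = 75.37
75.37 is ≥ 73.5 and < 85 → Distinction

Distinction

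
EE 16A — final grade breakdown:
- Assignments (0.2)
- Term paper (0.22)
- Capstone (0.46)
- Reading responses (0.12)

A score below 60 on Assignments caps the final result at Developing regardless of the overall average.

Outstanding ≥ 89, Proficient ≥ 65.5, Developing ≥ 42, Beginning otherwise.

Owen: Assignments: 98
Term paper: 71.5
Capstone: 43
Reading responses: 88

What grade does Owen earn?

Proficient

Assignments score 98 ≥ 60: minimum met.
Weighted total:
  Assignments 98 × 0.2 = 19.6
  Term paper 71.5 × 0.22 = 15.73
  Capstone 43 × 0.46 = 19.78
  Reading responses 88 × 0.12 = 10.56
Sum = 65.67
65.67 is ≥ 65.5 and < 89 → Proficient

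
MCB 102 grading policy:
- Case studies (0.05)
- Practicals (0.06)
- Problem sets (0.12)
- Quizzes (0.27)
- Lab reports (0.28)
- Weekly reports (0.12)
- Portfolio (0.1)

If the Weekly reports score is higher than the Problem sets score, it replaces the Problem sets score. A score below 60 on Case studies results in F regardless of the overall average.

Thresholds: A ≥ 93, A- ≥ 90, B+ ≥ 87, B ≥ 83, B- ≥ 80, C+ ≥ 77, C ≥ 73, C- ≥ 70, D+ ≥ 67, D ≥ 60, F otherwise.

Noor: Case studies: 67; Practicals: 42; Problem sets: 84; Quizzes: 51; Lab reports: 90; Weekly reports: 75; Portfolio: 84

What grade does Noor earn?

C-

Weekly reports (75) ≤ Problem sets (84), so Problem sets stays at 84.
Case studies score 67 ≥ 60: minimum met.
Weighted total:
  Case studies 67 × 0.05 = 3.35
  Practicals 42 × 0.06 = 2.52
  Problem sets 84 × 0.12 = 10.08
  Quizzes 51 × 0.27 = 13.77
  Lab reports 90 × 0.28 = 25.2
  Weekly reports 75 × 0.12 = 9
  Portfolio 84 × 0.1 = 8.4
Sum = 72.32
72.32 is ≥ 70 and < 73 → C-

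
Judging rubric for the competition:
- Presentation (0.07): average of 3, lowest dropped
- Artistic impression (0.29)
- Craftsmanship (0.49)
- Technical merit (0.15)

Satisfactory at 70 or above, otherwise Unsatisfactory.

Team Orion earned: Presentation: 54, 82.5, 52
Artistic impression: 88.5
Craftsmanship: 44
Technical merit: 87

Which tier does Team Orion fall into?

Presentation: drop 52 → average of remaining 2 = 136.5/2 = 68.25
Weighted total:
  Presentation 68.25 × 0.07 = 4.7775
  Artistic impression 88.5 × 0.29 = 25.665
  Craftsmanship 44 × 0.49 = 21.56
  Technical merit 87 × 0.15 = 13.05
Sum = 65.0525
65.0525 < 70 → Unsatisfactory

Unsatisfactory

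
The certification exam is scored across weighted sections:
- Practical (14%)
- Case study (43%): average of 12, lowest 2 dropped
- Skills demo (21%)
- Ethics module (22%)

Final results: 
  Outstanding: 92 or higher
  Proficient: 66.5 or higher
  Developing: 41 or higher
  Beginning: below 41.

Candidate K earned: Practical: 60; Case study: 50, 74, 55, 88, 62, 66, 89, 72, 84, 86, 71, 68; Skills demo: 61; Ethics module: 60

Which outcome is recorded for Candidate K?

Case study: drop 50, 55 → average of remaining 10 = 760/10 = 76
Weighted total:
  Practical 60 × 0.14 = 8.4
  Case study 76 × 0.43 = 32.68
  Skills demo 61 × 0.21 = 12.81
  Ethics module 60 × 0.22 = 13.2
Sum = 67.09
67.09 is ≥ 66.5 and < 92 → Proficient

Proficient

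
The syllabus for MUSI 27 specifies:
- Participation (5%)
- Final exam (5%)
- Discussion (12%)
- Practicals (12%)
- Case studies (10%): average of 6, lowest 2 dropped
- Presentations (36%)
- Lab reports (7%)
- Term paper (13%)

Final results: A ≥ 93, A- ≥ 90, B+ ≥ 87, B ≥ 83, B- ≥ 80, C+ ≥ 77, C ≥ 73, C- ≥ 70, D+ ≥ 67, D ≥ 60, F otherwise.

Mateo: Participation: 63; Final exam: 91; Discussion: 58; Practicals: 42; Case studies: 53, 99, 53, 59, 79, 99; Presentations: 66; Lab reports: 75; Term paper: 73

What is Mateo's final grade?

Case studies: drop 53, 53 → average of remaining 4 = 336/4 = 84
Weighted total:
  Participation 63 × 0.05 = 3.15
  Final exam 91 × 0.05 = 4.55
  Discussion 58 × 0.12 = 6.96
  Practicals 42 × 0.12 = 5.04
  Case studies 84 × 0.1 = 8.4
  Presentations 66 × 0.36 = 23.76
  Lab reports 75 × 0.07 = 5.25
  Term paper 73 × 0.13 = 9.49
Sum = 66.6
66.6 is ≥ 60 and < 67 → D

D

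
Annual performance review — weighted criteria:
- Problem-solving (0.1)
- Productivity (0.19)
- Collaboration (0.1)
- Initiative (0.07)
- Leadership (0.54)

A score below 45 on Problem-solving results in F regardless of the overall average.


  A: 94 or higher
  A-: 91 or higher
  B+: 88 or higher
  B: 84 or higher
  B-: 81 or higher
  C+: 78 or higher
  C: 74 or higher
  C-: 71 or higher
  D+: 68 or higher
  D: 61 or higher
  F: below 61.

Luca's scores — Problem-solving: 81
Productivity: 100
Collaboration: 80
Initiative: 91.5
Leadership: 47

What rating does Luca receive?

Problem-solving score 81 ≥ 45: minimum met.
Weighted total:
  Problem-solving 81 × 0.1 = 8.1
  Productivity 100 × 0.19 = 19
  Collaboration 80 × 0.1 = 8
  Initiative 91.5 × 0.07 = 6.405
  Leadership 47 × 0.54 = 25.38
Sum = 66.885
66.885 is ≥ 61 and < 68 → D

D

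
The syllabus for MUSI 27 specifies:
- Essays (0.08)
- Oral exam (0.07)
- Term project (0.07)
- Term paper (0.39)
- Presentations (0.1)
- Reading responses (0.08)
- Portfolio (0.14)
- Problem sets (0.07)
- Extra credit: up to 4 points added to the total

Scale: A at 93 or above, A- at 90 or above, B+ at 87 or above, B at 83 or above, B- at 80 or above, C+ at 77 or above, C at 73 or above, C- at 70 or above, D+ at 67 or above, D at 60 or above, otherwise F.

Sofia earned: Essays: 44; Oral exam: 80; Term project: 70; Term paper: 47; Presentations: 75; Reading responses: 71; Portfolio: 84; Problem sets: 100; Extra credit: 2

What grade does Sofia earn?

Weighted total:
  Essays 44 × 0.08 = 3.52
  Oral exam 80 × 0.07 = 5.6
  Term project 70 × 0.07 = 4.9
  Term paper 47 × 0.39 = 18.33
  Presentations 75 × 0.1 = 7.5
  Reading responses 71 × 0.08 = 5.68
  Portfolio 84 × 0.14 = 11.76
  Problem sets 100 × 0.07 = 7
Sum = 64.29
Extra credit: 64.29 + 2 = 66.29
66.29 is ≥ 60 and < 67 → D

D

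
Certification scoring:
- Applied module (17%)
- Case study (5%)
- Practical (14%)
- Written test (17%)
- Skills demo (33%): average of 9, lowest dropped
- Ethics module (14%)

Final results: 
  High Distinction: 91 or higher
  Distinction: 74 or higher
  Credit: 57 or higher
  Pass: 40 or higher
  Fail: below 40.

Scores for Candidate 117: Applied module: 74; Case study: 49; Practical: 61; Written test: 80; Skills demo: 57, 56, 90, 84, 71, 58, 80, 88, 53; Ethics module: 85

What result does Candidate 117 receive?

Credit

Skills demo: drop 53 → average of remaining 8 = 584/8 = 73
Weighted total:
  Applied module 74 × 0.17 = 12.58
  Case study 49 × 0.05 = 2.45
  Practical 61 × 0.14 = 8.54
  Written test 80 × 0.17 = 13.6
  Skills demo 73 × 0.33 = 24.09
  Ethics module 85 × 0.14 = 11.9
Sum = 73.16
73.16 is ≥ 57 and < 74 → Credit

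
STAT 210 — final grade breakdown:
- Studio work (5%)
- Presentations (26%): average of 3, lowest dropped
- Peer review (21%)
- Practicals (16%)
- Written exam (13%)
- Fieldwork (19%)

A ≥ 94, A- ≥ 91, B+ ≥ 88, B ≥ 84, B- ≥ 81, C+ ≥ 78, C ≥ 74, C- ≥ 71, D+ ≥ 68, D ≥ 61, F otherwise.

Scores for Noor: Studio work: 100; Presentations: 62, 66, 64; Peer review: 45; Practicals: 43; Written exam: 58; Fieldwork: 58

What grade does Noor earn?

F

Presentations: drop 62 → average of remaining 2 = 130/2 = 65
Weighted total:
  Studio work 100 × 0.05 = 5
  Presentations 65 × 0.26 = 16.9
  Peer review 45 × 0.21 = 9.45
  Practicals 43 × 0.16 = 6.88
  Written exam 58 × 0.13 = 7.54
  Fieldwork 58 × 0.19 = 11.02
Sum = 56.79
56.79 < 61 → F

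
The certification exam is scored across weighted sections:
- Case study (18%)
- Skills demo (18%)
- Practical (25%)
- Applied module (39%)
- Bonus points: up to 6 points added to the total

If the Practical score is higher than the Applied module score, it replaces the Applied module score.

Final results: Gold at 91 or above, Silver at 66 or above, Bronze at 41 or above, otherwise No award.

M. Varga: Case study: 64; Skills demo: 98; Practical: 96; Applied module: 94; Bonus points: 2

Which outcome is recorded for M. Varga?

Gold

Practical (96) > Applied module (94), so Applied module counts as 96.
Weighted total:
  Case study 64 × 0.18 = 11.52
  Skills demo 98 × 0.18 = 17.64
  Practical 96 × 0.25 = 24
  Applied module 96 × 0.39 = 37.44
Sum = 90.6
Bonus points: 90.6 + 2 = 92.6
92.6 ≥ 91 → Gold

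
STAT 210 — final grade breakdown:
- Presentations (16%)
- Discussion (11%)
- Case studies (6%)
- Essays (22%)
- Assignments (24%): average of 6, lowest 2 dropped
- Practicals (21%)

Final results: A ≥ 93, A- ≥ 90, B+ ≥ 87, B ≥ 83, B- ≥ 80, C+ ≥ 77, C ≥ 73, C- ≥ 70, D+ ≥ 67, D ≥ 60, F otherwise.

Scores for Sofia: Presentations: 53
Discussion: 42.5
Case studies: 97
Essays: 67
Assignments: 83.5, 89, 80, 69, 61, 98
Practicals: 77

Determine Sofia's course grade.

C-

Assignments: drop 61, 69 → average of remaining 4 = 350.5/4 = 87.625
Weighted total:
  Presentations 53 × 0.16 = 8.48
  Discussion 42.5 × 0.11 = 4.675
  Case studies 97 × 0.06 = 5.82
  Essays 67 × 0.22 = 14.74
  Assignments 87.625 × 0.24 = 21.03
  Practicals 77 × 0.21 = 16.17
Sum = 70.915
70.915 is ≥ 70 and < 73 → C-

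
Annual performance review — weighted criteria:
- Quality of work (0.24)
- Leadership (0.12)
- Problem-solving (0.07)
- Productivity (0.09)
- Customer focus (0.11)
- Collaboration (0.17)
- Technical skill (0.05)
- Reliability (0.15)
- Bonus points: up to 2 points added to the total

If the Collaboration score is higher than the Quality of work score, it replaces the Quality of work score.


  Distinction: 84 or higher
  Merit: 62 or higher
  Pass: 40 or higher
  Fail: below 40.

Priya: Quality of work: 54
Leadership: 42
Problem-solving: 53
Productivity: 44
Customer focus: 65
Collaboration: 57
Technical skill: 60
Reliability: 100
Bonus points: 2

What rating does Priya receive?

Collaboration (57) > Quality of work (54), so Quality of work counts as 57.
Weighted total:
  Quality of work 57 × 0.24 = 13.68
  Leadership 42 × 0.12 = 5.04
  Problem-solving 53 × 0.07 = 3.71
  Productivity 44 × 0.09 = 3.96
  Customer focus 65 × 0.11 = 7.15
  Collaboration 57 × 0.17 = 9.69
  Technical skill 60 × 0.05 = 3
  Reliability 100 × 0.15 = 15
Sum = 61.23
Bonus points: 61.23 + 2 = 63.23
63.23 is ≥ 62 and < 84 → Merit

Merit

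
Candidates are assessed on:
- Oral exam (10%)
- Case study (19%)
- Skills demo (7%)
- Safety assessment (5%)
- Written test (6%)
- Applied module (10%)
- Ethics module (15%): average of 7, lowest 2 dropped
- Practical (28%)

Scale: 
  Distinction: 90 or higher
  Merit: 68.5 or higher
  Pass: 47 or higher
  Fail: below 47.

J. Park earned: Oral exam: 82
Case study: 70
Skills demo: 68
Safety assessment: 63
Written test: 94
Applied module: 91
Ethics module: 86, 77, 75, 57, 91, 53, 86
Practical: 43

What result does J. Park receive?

Ethics module: drop 53, 57 → average of remaining 5 = 415/5 = 83
Weighted total:
  Oral exam 82 × 0.1 = 8.2
  Case study 70 × 0.19 = 13.3
  Skills demo 68 × 0.07 = 4.76
  Safety assessment 63 × 0.05 = 3.15
  Written test 94 × 0.06 = 5.64
  Applied module 91 × 0.1 = 9.1
  Ethics module 83 × 0.15 = 12.45
  Practical 43 × 0.28 = 12.04
Sum = 68.64
68.64 is ≥ 68.5 and < 90 → Merit

Merit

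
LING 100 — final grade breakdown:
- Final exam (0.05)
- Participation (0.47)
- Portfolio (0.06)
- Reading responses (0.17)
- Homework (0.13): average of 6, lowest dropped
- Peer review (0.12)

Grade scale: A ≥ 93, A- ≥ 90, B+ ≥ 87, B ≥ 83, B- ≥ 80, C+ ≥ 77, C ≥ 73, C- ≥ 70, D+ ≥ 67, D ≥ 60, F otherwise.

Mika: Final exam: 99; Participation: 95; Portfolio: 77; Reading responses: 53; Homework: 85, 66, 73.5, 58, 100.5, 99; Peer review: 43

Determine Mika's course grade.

C+

Homework: drop 58 → average of remaining 5 = 424/5 = 84.8
Weighted total:
  Final exam 99 × 0.05 = 4.95
  Participation 95 × 0.47 = 44.65
  Portfolio 77 × 0.06 = 4.62
  Reading responses 53 × 0.17 = 9.01
  Homework 84.8 × 0.13 = 11.024
  Peer review 43 × 0.12 = 5.16
Sum = 79.414
79.414 is ≥ 77 and < 80 → C+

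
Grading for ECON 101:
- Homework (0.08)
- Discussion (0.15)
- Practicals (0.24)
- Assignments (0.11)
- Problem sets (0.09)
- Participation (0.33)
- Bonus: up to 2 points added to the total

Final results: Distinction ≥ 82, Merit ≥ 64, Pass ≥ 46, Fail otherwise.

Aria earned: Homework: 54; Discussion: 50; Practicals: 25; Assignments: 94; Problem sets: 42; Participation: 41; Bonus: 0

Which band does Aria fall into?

Weighted total:
  Homework 54 × 0.08 = 4.32
  Discussion 50 × 0.15 = 7.5
  Practicals 25 × 0.24 = 6
  Assignments 94 × 0.11 = 10.34
  Problem sets 42 × 0.09 = 3.78
  Participation 41 × 0.33 = 13.53
Sum = 45.47
Bonus: 45.47 + 0 = 45.47
45.47 < 46 → Fail

Fail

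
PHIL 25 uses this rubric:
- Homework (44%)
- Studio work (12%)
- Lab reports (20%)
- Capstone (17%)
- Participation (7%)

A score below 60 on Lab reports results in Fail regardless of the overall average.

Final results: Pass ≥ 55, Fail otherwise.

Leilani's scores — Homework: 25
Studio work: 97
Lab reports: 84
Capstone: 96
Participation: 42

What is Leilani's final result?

Pass

Lab reports score 84 ≥ 60: minimum met.
Weighted total:
  Homework 25 × 0.44 = 11
  Studio work 97 × 0.12 = 11.64
  Lab reports 84 × 0.2 = 16.8
  Capstone 96 × 0.17 = 16.32
  Participation 42 × 0.07 = 2.94
Sum = 58.7
58.7 ≥ 55 → Pass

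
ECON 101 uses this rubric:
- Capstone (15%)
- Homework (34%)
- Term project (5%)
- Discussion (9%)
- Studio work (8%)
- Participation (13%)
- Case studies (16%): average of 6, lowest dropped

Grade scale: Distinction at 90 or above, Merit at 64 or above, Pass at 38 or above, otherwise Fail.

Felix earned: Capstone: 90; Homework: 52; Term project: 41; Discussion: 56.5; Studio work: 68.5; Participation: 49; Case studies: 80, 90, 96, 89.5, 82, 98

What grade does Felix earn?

Case studies: drop 80 → average of remaining 5 = 455.5/5 = 91.1
Weighted total:
  Capstone 90 × 0.15 = 13.5
  Homework 52 × 0.34 = 17.68
  Term project 41 × 0.05 = 2.05
  Discussion 56.5 × 0.09 = 5.085
  Studio work 68.5 × 0.08 = 5.48
  Participation 49 × 0.13 = 6.37
  Case studies 91.1 × 0.16 = 14.576
Sum = 64.741
64.741 is ≥ 64 and < 90 → Merit

Merit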